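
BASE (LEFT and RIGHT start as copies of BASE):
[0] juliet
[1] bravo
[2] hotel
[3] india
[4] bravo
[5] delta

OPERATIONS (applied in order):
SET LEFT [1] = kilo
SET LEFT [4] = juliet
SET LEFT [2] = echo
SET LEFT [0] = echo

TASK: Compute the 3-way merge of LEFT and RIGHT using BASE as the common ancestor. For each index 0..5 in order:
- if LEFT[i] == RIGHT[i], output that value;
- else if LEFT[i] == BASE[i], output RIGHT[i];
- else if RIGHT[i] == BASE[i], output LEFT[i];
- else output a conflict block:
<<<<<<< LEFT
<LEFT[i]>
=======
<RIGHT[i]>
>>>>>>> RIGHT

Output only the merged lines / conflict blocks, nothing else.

Final LEFT:  [echo, kilo, echo, india, juliet, delta]
Final RIGHT: [juliet, bravo, hotel, india, bravo, delta]
i=0: L=echo, R=juliet=BASE -> take LEFT -> echo
i=1: L=kilo, R=bravo=BASE -> take LEFT -> kilo
i=2: L=echo, R=hotel=BASE -> take LEFT -> echo
i=3: L=india R=india -> agree -> india
i=4: L=juliet, R=bravo=BASE -> take LEFT -> juliet
i=5: L=delta R=delta -> agree -> delta

Answer: echo
kilo
echo
india
juliet
delta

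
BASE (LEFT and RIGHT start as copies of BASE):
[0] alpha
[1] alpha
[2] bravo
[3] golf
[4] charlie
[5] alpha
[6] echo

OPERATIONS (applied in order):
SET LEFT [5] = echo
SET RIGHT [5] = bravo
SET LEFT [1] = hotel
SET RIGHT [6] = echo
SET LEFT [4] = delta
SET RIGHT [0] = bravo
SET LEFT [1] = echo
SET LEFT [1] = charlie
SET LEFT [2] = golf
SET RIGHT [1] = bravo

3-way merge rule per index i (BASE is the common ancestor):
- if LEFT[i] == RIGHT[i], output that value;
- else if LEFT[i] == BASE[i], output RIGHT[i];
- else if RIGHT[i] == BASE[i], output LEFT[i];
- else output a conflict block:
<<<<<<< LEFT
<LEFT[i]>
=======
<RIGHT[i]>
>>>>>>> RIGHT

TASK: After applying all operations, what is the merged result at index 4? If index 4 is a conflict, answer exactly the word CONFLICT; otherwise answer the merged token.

Answer: delta

Derivation:
Final LEFT:  [alpha, charlie, golf, golf, delta, echo, echo]
Final RIGHT: [bravo, bravo, bravo, golf, charlie, bravo, echo]
i=0: L=alpha=BASE, R=bravo -> take RIGHT -> bravo
i=1: BASE=alpha L=charlie R=bravo all differ -> CONFLICT
i=2: L=golf, R=bravo=BASE -> take LEFT -> golf
i=3: L=golf R=golf -> agree -> golf
i=4: L=delta, R=charlie=BASE -> take LEFT -> delta
i=5: BASE=alpha L=echo R=bravo all differ -> CONFLICT
i=6: L=echo R=echo -> agree -> echo
Index 4 -> delta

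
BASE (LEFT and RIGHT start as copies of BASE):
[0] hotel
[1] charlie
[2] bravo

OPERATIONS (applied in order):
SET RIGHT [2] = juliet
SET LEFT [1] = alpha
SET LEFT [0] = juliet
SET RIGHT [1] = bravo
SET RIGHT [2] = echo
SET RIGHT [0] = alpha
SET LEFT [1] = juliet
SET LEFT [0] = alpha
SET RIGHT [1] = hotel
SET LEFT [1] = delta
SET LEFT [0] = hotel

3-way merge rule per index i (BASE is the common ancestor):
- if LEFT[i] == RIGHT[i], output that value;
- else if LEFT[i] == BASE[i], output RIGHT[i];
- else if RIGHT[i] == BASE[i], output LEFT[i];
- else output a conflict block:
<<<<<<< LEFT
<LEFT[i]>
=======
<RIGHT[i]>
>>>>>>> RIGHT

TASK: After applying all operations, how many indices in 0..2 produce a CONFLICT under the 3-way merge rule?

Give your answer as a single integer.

Final LEFT:  [hotel, delta, bravo]
Final RIGHT: [alpha, hotel, echo]
i=0: L=hotel=BASE, R=alpha -> take RIGHT -> alpha
i=1: BASE=charlie L=delta R=hotel all differ -> CONFLICT
i=2: L=bravo=BASE, R=echo -> take RIGHT -> echo
Conflict count: 1

Answer: 1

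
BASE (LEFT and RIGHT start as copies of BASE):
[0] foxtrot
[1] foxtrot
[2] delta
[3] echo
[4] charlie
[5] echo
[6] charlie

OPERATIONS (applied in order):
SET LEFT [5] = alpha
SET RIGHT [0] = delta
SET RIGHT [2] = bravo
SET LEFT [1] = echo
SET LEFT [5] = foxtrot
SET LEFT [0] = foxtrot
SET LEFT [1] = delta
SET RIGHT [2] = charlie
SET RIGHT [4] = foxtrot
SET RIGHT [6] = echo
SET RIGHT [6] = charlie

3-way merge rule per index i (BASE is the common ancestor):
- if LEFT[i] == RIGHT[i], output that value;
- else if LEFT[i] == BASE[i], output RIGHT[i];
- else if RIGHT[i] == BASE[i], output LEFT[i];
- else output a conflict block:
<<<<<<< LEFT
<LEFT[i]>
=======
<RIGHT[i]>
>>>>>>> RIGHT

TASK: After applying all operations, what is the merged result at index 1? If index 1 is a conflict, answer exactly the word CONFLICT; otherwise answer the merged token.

Final LEFT:  [foxtrot, delta, delta, echo, charlie, foxtrot, charlie]
Final RIGHT: [delta, foxtrot, charlie, echo, foxtrot, echo, charlie]
i=0: L=foxtrot=BASE, R=delta -> take RIGHT -> delta
i=1: L=delta, R=foxtrot=BASE -> take LEFT -> delta
i=2: L=delta=BASE, R=charlie -> take RIGHT -> charlie
i=3: L=echo R=echo -> agree -> echo
i=4: L=charlie=BASE, R=foxtrot -> take RIGHT -> foxtrot
i=5: L=foxtrot, R=echo=BASE -> take LEFT -> foxtrot
i=6: L=charlie R=charlie -> agree -> charlie
Index 1 -> delta

Answer: delta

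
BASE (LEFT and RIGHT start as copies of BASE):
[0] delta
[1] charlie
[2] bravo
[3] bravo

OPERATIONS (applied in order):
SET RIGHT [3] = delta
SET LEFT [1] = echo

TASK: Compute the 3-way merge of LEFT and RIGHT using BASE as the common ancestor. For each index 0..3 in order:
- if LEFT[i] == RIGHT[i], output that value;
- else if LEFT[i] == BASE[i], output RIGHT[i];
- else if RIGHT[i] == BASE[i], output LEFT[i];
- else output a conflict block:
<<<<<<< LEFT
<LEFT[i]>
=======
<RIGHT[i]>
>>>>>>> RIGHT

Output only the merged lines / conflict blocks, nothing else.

Final LEFT:  [delta, echo, bravo, bravo]
Final RIGHT: [delta, charlie, bravo, delta]
i=0: L=delta R=delta -> agree -> delta
i=1: L=echo, R=charlie=BASE -> take LEFT -> echo
i=2: L=bravo R=bravo -> agree -> bravo
i=3: L=bravo=BASE, R=delta -> take RIGHT -> delta

Answer: delta
echo
bravo
delta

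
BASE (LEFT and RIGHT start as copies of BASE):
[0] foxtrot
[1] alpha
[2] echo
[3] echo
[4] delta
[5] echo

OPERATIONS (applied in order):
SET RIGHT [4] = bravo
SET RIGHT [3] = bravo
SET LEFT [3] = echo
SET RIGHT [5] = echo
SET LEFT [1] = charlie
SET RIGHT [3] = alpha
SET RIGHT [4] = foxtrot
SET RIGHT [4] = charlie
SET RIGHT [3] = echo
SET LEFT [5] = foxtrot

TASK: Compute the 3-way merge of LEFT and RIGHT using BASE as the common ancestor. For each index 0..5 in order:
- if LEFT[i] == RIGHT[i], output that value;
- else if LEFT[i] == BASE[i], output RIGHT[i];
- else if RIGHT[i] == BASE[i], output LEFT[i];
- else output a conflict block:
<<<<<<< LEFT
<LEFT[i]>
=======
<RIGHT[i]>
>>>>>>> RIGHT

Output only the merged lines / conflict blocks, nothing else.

Answer: foxtrot
charlie
echo
echo
charlie
foxtrot

Derivation:
Final LEFT:  [foxtrot, charlie, echo, echo, delta, foxtrot]
Final RIGHT: [foxtrot, alpha, echo, echo, charlie, echo]
i=0: L=foxtrot R=foxtrot -> agree -> foxtrot
i=1: L=charlie, R=alpha=BASE -> take LEFT -> charlie
i=2: L=echo R=echo -> agree -> echo
i=3: L=echo R=echo -> agree -> echo
i=4: L=delta=BASE, R=charlie -> take RIGHT -> charlie
i=5: L=foxtrot, R=echo=BASE -> take LEFT -> foxtrot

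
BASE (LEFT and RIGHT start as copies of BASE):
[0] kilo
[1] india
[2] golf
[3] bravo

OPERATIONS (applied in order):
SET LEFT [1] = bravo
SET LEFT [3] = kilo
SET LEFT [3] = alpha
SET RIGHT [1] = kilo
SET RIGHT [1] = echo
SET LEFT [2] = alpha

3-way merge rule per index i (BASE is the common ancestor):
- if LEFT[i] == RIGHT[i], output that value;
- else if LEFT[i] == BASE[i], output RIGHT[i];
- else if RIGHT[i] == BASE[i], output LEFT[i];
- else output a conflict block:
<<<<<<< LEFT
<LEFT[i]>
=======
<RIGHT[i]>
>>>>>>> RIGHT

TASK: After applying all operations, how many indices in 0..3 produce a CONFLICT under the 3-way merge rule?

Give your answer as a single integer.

Final LEFT:  [kilo, bravo, alpha, alpha]
Final RIGHT: [kilo, echo, golf, bravo]
i=0: L=kilo R=kilo -> agree -> kilo
i=1: BASE=india L=bravo R=echo all differ -> CONFLICT
i=2: L=alpha, R=golf=BASE -> take LEFT -> alpha
i=3: L=alpha, R=bravo=BASE -> take LEFT -> alpha
Conflict count: 1

Answer: 1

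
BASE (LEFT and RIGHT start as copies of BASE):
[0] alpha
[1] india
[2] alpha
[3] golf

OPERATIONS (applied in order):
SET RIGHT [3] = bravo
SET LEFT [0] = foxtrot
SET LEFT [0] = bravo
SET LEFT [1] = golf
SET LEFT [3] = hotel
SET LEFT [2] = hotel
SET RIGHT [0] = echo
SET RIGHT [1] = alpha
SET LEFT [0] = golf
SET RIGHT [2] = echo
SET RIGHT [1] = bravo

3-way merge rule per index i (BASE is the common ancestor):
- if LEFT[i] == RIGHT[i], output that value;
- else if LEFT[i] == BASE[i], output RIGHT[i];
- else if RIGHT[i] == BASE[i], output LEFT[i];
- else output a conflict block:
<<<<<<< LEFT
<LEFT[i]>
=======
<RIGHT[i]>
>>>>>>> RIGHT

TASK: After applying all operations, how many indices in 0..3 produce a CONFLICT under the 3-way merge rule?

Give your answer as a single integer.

Answer: 4

Derivation:
Final LEFT:  [golf, golf, hotel, hotel]
Final RIGHT: [echo, bravo, echo, bravo]
i=0: BASE=alpha L=golf R=echo all differ -> CONFLICT
i=1: BASE=india L=golf R=bravo all differ -> CONFLICT
i=2: BASE=alpha L=hotel R=echo all differ -> CONFLICT
i=3: BASE=golf L=hotel R=bravo all differ -> CONFLICT
Conflict count: 4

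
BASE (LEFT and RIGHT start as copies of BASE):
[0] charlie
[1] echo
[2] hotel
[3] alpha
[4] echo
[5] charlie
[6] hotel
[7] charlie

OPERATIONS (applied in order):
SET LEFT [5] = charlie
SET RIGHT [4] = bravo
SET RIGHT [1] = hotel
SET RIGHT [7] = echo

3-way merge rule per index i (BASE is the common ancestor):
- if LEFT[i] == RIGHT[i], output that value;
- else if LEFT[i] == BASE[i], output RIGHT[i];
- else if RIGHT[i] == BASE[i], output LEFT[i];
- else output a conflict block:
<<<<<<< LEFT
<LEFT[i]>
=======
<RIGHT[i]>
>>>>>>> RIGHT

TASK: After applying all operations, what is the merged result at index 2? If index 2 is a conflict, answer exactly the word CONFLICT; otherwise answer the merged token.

Final LEFT:  [charlie, echo, hotel, alpha, echo, charlie, hotel, charlie]
Final RIGHT: [charlie, hotel, hotel, alpha, bravo, charlie, hotel, echo]
i=0: L=charlie R=charlie -> agree -> charlie
i=1: L=echo=BASE, R=hotel -> take RIGHT -> hotel
i=2: L=hotel R=hotel -> agree -> hotel
i=3: L=alpha R=alpha -> agree -> alpha
i=4: L=echo=BASE, R=bravo -> take RIGHT -> bravo
i=5: L=charlie R=charlie -> agree -> charlie
i=6: L=hotel R=hotel -> agree -> hotel
i=7: L=charlie=BASE, R=echo -> take RIGHT -> echo
Index 2 -> hotel

Answer: hotel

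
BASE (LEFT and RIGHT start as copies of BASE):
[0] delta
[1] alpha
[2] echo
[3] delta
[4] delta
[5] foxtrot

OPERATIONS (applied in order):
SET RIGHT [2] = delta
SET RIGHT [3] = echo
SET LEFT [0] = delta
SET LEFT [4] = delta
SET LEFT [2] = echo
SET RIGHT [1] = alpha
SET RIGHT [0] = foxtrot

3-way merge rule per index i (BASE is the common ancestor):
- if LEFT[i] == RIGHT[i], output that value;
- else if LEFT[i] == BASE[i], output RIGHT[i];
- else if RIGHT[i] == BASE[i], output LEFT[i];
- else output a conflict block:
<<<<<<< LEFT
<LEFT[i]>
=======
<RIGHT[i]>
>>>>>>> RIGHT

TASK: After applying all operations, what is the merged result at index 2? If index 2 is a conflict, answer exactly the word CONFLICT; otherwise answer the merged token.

Answer: delta

Derivation:
Final LEFT:  [delta, alpha, echo, delta, delta, foxtrot]
Final RIGHT: [foxtrot, alpha, delta, echo, delta, foxtrot]
i=0: L=delta=BASE, R=foxtrot -> take RIGHT -> foxtrot
i=1: L=alpha R=alpha -> agree -> alpha
i=2: L=echo=BASE, R=delta -> take RIGHT -> delta
i=3: L=delta=BASE, R=echo -> take RIGHT -> echo
i=4: L=delta R=delta -> agree -> delta
i=5: L=foxtrot R=foxtrot -> agree -> foxtrot
Index 2 -> delta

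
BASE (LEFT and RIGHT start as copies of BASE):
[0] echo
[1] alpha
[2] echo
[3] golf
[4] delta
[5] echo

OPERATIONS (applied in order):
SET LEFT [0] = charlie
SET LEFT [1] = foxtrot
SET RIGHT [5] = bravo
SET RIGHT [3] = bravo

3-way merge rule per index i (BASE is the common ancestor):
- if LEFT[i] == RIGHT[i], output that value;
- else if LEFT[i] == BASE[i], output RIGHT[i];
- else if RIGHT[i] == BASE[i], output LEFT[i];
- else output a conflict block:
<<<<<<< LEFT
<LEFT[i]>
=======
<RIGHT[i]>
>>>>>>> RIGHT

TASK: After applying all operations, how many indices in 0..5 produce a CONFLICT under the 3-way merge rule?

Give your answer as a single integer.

Final LEFT:  [charlie, foxtrot, echo, golf, delta, echo]
Final RIGHT: [echo, alpha, echo, bravo, delta, bravo]
i=0: L=charlie, R=echo=BASE -> take LEFT -> charlie
i=1: L=foxtrot, R=alpha=BASE -> take LEFT -> foxtrot
i=2: L=echo R=echo -> agree -> echo
i=3: L=golf=BASE, R=bravo -> take RIGHT -> bravo
i=4: L=delta R=delta -> agree -> delta
i=5: L=echo=BASE, R=bravo -> take RIGHT -> bravo
Conflict count: 0

Answer: 0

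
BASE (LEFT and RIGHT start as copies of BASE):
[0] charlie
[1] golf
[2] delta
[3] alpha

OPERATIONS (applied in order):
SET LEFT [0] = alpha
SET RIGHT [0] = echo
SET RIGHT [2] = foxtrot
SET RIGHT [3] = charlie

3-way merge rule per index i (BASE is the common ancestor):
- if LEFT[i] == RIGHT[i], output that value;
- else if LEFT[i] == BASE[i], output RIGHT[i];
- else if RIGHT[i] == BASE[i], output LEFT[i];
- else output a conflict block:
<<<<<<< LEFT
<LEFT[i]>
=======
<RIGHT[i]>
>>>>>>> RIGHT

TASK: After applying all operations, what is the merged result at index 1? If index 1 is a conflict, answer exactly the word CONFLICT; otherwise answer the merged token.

Answer: golf

Derivation:
Final LEFT:  [alpha, golf, delta, alpha]
Final RIGHT: [echo, golf, foxtrot, charlie]
i=0: BASE=charlie L=alpha R=echo all differ -> CONFLICT
i=1: L=golf R=golf -> agree -> golf
i=2: L=delta=BASE, R=foxtrot -> take RIGHT -> foxtrot
i=3: L=alpha=BASE, R=charlie -> take RIGHT -> charlie
Index 1 -> golf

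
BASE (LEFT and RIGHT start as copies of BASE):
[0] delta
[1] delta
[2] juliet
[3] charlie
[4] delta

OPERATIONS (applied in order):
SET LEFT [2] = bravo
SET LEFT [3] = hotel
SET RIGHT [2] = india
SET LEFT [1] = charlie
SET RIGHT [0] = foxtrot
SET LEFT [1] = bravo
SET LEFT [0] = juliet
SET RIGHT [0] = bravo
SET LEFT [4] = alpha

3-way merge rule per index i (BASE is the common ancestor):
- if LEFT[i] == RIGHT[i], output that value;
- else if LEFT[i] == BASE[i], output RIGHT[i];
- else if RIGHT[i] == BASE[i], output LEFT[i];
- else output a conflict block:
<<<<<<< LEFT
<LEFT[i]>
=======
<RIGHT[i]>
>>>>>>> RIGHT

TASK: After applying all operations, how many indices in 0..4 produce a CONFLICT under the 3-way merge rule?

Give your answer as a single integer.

Answer: 2

Derivation:
Final LEFT:  [juliet, bravo, bravo, hotel, alpha]
Final RIGHT: [bravo, delta, india, charlie, delta]
i=0: BASE=delta L=juliet R=bravo all differ -> CONFLICT
i=1: L=bravo, R=delta=BASE -> take LEFT -> bravo
i=2: BASE=juliet L=bravo R=india all differ -> CONFLICT
i=3: L=hotel, R=charlie=BASE -> take LEFT -> hotel
i=4: L=alpha, R=delta=BASE -> take LEFT -> alpha
Conflict count: 2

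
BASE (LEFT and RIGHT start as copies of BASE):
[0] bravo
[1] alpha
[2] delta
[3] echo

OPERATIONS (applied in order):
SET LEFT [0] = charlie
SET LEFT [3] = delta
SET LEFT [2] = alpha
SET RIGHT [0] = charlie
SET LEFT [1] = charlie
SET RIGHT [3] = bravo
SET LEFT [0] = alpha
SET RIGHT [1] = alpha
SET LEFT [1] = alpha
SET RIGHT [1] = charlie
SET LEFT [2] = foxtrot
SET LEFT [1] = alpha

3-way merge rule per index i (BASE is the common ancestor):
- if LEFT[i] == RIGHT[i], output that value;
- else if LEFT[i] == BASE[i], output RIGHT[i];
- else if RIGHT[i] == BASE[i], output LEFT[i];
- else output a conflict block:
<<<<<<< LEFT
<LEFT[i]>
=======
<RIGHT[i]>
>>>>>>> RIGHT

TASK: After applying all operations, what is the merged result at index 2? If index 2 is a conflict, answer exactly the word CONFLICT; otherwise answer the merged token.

Answer: foxtrot

Derivation:
Final LEFT:  [alpha, alpha, foxtrot, delta]
Final RIGHT: [charlie, charlie, delta, bravo]
i=0: BASE=bravo L=alpha R=charlie all differ -> CONFLICT
i=1: L=alpha=BASE, R=charlie -> take RIGHT -> charlie
i=2: L=foxtrot, R=delta=BASE -> take LEFT -> foxtrot
i=3: BASE=echo L=delta R=bravo all differ -> CONFLICT
Index 2 -> foxtrot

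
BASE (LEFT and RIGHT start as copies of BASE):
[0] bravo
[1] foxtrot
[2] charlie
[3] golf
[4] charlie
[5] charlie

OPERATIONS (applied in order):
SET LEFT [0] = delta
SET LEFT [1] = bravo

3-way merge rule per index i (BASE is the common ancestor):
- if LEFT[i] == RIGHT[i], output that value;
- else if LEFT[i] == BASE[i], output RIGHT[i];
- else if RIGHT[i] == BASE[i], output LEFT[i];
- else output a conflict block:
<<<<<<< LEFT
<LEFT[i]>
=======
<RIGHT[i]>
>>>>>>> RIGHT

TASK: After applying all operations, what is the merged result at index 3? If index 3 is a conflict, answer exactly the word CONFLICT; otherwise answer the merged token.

Answer: golf

Derivation:
Final LEFT:  [delta, bravo, charlie, golf, charlie, charlie]
Final RIGHT: [bravo, foxtrot, charlie, golf, charlie, charlie]
i=0: L=delta, R=bravo=BASE -> take LEFT -> delta
i=1: L=bravo, R=foxtrot=BASE -> take LEFT -> bravo
i=2: L=charlie R=charlie -> agree -> charlie
i=3: L=golf R=golf -> agree -> golf
i=4: L=charlie R=charlie -> agree -> charlie
i=5: L=charlie R=charlie -> agree -> charlie
Index 3 -> golf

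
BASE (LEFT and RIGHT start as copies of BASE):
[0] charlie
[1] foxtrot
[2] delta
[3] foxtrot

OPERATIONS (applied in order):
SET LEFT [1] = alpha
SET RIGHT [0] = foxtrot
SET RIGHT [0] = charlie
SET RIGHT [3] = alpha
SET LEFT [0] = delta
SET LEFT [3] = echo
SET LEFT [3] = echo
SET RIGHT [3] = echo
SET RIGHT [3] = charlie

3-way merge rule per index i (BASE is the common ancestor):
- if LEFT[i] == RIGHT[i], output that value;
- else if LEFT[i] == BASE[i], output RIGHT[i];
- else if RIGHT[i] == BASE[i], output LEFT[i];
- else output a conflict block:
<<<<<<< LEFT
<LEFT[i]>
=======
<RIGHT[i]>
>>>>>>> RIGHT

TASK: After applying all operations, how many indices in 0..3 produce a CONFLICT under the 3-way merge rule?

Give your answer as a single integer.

Final LEFT:  [delta, alpha, delta, echo]
Final RIGHT: [charlie, foxtrot, delta, charlie]
i=0: L=delta, R=charlie=BASE -> take LEFT -> delta
i=1: L=alpha, R=foxtrot=BASE -> take LEFT -> alpha
i=2: L=delta R=delta -> agree -> delta
i=3: BASE=foxtrot L=echo R=charlie all differ -> CONFLICT
Conflict count: 1

Answer: 1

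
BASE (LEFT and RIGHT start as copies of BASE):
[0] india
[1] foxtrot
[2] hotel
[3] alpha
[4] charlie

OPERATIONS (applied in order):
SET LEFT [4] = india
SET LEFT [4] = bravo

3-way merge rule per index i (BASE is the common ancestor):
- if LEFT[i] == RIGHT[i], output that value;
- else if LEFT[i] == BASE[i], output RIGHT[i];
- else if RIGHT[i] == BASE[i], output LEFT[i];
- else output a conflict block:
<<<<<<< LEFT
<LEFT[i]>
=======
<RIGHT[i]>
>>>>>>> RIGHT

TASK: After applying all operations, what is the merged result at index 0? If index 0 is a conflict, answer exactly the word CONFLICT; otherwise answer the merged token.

Answer: india

Derivation:
Final LEFT:  [india, foxtrot, hotel, alpha, bravo]
Final RIGHT: [india, foxtrot, hotel, alpha, charlie]
i=0: L=india R=india -> agree -> india
i=1: L=foxtrot R=foxtrot -> agree -> foxtrot
i=2: L=hotel R=hotel -> agree -> hotel
i=3: L=alpha R=alpha -> agree -> alpha
i=4: L=bravo, R=charlie=BASE -> take LEFT -> bravo
Index 0 -> india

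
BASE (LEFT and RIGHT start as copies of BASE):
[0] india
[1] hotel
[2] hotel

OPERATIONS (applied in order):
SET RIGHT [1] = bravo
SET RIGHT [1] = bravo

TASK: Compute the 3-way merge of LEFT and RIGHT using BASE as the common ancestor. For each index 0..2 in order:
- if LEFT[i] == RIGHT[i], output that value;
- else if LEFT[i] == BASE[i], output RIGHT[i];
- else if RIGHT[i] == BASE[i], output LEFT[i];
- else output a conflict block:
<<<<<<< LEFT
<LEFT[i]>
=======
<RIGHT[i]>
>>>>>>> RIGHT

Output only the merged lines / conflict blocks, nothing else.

Final LEFT:  [india, hotel, hotel]
Final RIGHT: [india, bravo, hotel]
i=0: L=india R=india -> agree -> india
i=1: L=hotel=BASE, R=bravo -> take RIGHT -> bravo
i=2: L=hotel R=hotel -> agree -> hotel

Answer: india
bravo
hotel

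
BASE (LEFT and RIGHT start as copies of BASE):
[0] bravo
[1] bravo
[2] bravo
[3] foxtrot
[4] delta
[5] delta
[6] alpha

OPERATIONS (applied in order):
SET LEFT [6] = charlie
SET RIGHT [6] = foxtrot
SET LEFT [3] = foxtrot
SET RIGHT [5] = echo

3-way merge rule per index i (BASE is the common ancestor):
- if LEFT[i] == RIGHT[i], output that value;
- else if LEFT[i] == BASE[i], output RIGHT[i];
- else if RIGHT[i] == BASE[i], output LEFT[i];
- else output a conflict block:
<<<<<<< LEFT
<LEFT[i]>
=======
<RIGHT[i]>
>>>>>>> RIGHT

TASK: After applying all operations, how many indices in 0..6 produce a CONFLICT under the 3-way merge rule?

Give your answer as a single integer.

Final LEFT:  [bravo, bravo, bravo, foxtrot, delta, delta, charlie]
Final RIGHT: [bravo, bravo, bravo, foxtrot, delta, echo, foxtrot]
i=0: L=bravo R=bravo -> agree -> bravo
i=1: L=bravo R=bravo -> agree -> bravo
i=2: L=bravo R=bravo -> agree -> bravo
i=3: L=foxtrot R=foxtrot -> agree -> foxtrot
i=4: L=delta R=delta -> agree -> delta
i=5: L=delta=BASE, R=echo -> take RIGHT -> echo
i=6: BASE=alpha L=charlie R=foxtrot all differ -> CONFLICT
Conflict count: 1

Answer: 1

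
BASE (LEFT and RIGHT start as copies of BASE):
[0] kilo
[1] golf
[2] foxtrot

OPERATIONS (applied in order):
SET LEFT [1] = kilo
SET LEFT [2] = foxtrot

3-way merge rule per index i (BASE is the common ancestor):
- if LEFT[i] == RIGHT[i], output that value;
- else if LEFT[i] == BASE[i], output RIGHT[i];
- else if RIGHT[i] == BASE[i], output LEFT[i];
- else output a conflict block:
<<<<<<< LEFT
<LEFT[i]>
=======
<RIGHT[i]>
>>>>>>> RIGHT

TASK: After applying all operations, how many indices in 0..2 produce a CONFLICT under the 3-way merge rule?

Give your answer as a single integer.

Final LEFT:  [kilo, kilo, foxtrot]
Final RIGHT: [kilo, golf, foxtrot]
i=0: L=kilo R=kilo -> agree -> kilo
i=1: L=kilo, R=golf=BASE -> take LEFT -> kilo
i=2: L=foxtrot R=foxtrot -> agree -> foxtrot
Conflict count: 0

Answer: 0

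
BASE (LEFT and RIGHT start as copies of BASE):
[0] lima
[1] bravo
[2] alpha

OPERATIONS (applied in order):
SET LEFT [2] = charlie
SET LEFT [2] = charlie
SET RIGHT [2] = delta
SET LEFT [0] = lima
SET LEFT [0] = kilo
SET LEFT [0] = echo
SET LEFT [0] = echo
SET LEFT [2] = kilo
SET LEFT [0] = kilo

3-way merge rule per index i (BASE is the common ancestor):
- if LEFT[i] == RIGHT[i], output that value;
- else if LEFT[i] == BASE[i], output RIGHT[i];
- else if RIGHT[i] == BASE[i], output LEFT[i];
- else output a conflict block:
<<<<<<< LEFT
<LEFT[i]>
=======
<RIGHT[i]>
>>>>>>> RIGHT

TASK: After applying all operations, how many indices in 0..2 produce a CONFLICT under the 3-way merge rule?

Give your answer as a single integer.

Final LEFT:  [kilo, bravo, kilo]
Final RIGHT: [lima, bravo, delta]
i=0: L=kilo, R=lima=BASE -> take LEFT -> kilo
i=1: L=bravo R=bravo -> agree -> bravo
i=2: BASE=alpha L=kilo R=delta all differ -> CONFLICT
Conflict count: 1

Answer: 1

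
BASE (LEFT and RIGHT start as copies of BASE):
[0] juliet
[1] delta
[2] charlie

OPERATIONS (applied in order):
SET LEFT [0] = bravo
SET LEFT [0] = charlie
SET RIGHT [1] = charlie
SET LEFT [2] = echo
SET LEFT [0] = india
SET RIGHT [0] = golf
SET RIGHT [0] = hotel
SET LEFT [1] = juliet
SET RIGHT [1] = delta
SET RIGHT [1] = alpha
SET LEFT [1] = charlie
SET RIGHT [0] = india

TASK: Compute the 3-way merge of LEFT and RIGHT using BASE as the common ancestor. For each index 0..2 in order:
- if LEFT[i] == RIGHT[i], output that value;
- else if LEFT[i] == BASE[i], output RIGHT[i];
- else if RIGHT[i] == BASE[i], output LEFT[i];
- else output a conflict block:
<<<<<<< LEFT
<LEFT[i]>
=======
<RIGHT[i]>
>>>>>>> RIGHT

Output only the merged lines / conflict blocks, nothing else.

Answer: india
<<<<<<< LEFT
charlie
=======
alpha
>>>>>>> RIGHT
echo

Derivation:
Final LEFT:  [india, charlie, echo]
Final RIGHT: [india, alpha, charlie]
i=0: L=india R=india -> agree -> india
i=1: BASE=delta L=charlie R=alpha all differ -> CONFLICT
i=2: L=echo, R=charlie=BASE -> take LEFT -> echo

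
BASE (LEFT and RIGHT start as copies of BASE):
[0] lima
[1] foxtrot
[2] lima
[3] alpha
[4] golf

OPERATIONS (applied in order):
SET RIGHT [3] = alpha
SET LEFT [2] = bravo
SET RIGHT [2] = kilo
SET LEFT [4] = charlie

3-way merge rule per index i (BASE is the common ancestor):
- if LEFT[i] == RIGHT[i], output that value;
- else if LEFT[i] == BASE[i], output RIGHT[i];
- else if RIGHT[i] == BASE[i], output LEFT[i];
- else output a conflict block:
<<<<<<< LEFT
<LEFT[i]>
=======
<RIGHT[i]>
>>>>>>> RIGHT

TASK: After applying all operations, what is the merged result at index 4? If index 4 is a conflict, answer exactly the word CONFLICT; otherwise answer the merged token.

Answer: charlie

Derivation:
Final LEFT:  [lima, foxtrot, bravo, alpha, charlie]
Final RIGHT: [lima, foxtrot, kilo, alpha, golf]
i=0: L=lima R=lima -> agree -> lima
i=1: L=foxtrot R=foxtrot -> agree -> foxtrot
i=2: BASE=lima L=bravo R=kilo all differ -> CONFLICT
i=3: L=alpha R=alpha -> agree -> alpha
i=4: L=charlie, R=golf=BASE -> take LEFT -> charlie
Index 4 -> charlie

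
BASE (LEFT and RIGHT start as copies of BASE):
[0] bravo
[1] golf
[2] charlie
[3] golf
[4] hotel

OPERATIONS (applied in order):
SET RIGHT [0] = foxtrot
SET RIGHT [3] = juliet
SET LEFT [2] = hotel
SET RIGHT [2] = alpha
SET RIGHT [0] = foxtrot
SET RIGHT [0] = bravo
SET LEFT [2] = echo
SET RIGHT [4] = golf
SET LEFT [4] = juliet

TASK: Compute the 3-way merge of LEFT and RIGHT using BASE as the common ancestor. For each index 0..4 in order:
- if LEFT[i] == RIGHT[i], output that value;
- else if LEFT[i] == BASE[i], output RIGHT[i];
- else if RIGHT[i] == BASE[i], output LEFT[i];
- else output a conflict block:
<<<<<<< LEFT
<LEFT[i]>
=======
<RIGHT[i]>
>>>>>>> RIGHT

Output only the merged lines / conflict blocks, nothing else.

Final LEFT:  [bravo, golf, echo, golf, juliet]
Final RIGHT: [bravo, golf, alpha, juliet, golf]
i=0: L=bravo R=bravo -> agree -> bravo
i=1: L=golf R=golf -> agree -> golf
i=2: BASE=charlie L=echo R=alpha all differ -> CONFLICT
i=3: L=golf=BASE, R=juliet -> take RIGHT -> juliet
i=4: BASE=hotel L=juliet R=golf all differ -> CONFLICT

Answer: bravo
golf
<<<<<<< LEFT
echo
=======
alpha
>>>>>>> RIGHT
juliet
<<<<<<< LEFT
juliet
=======
golf
>>>>>>> RIGHT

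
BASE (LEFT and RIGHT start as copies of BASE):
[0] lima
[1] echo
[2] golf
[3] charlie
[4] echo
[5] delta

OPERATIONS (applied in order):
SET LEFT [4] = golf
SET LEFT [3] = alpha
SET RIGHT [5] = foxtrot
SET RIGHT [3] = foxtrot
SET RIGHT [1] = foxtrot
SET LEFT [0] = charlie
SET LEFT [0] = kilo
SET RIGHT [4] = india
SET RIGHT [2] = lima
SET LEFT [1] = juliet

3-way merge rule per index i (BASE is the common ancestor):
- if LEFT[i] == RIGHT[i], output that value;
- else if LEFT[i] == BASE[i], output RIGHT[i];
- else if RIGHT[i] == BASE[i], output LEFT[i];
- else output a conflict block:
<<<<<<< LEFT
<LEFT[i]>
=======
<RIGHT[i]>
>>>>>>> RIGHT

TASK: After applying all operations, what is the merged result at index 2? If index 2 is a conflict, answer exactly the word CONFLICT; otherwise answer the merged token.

Answer: lima

Derivation:
Final LEFT:  [kilo, juliet, golf, alpha, golf, delta]
Final RIGHT: [lima, foxtrot, lima, foxtrot, india, foxtrot]
i=0: L=kilo, R=lima=BASE -> take LEFT -> kilo
i=1: BASE=echo L=juliet R=foxtrot all differ -> CONFLICT
i=2: L=golf=BASE, R=lima -> take RIGHT -> lima
i=3: BASE=charlie L=alpha R=foxtrot all differ -> CONFLICT
i=4: BASE=echo L=golf R=india all differ -> CONFLICT
i=5: L=delta=BASE, R=foxtrot -> take RIGHT -> foxtrot
Index 2 -> lima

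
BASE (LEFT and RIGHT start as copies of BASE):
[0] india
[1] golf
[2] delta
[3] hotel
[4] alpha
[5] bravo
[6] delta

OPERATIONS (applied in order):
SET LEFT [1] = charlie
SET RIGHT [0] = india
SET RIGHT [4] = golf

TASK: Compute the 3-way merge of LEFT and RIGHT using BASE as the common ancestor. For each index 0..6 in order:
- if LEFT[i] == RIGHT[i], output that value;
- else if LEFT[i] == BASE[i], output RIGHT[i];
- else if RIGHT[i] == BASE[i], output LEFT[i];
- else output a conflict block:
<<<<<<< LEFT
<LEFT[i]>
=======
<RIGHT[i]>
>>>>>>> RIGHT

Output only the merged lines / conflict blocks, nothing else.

Answer: india
charlie
delta
hotel
golf
bravo
delta

Derivation:
Final LEFT:  [india, charlie, delta, hotel, alpha, bravo, delta]
Final RIGHT: [india, golf, delta, hotel, golf, bravo, delta]
i=0: L=india R=india -> agree -> india
i=1: L=charlie, R=golf=BASE -> take LEFT -> charlie
i=2: L=delta R=delta -> agree -> delta
i=3: L=hotel R=hotel -> agree -> hotel
i=4: L=alpha=BASE, R=golf -> take RIGHT -> golf
i=5: L=bravo R=bravo -> agree -> bravo
i=6: L=delta R=delta -> agree -> delta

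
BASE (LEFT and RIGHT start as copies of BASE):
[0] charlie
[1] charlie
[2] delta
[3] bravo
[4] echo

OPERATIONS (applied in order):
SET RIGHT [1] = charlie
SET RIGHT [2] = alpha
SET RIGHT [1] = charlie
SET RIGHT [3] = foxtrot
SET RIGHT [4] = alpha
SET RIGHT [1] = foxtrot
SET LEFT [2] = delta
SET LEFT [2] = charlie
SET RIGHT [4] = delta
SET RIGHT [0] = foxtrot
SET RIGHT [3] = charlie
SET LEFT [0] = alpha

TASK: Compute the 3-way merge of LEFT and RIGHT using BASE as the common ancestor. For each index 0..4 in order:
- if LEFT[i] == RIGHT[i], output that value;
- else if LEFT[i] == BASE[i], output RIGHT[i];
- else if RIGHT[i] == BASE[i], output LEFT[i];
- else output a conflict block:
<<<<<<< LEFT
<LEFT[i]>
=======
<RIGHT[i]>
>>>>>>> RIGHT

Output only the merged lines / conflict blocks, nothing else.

Final LEFT:  [alpha, charlie, charlie, bravo, echo]
Final RIGHT: [foxtrot, foxtrot, alpha, charlie, delta]
i=0: BASE=charlie L=alpha R=foxtrot all differ -> CONFLICT
i=1: L=charlie=BASE, R=foxtrot -> take RIGHT -> foxtrot
i=2: BASE=delta L=charlie R=alpha all differ -> CONFLICT
i=3: L=bravo=BASE, R=charlie -> take RIGHT -> charlie
i=4: L=echo=BASE, R=delta -> take RIGHT -> delta

Answer: <<<<<<< LEFT
alpha
=======
foxtrot
>>>>>>> RIGHT
foxtrot
<<<<<<< LEFT
charlie
=======
alpha
>>>>>>> RIGHT
charlie
delta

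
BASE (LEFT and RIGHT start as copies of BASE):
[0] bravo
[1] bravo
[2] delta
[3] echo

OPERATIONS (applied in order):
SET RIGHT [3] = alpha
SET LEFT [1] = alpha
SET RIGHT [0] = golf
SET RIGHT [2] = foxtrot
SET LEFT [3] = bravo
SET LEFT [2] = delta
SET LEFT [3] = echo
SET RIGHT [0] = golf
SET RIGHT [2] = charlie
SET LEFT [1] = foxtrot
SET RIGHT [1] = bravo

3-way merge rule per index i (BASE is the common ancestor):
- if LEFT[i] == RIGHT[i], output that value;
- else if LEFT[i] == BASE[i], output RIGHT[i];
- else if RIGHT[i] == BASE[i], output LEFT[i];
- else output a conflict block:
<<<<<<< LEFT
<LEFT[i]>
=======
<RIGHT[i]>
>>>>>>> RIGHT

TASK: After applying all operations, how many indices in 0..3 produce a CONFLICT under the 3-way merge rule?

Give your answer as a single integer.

Answer: 0

Derivation:
Final LEFT:  [bravo, foxtrot, delta, echo]
Final RIGHT: [golf, bravo, charlie, alpha]
i=0: L=bravo=BASE, R=golf -> take RIGHT -> golf
i=1: L=foxtrot, R=bravo=BASE -> take LEFT -> foxtrot
i=2: L=delta=BASE, R=charlie -> take RIGHT -> charlie
i=3: L=echo=BASE, R=alpha -> take RIGHT -> alpha
Conflict count: 0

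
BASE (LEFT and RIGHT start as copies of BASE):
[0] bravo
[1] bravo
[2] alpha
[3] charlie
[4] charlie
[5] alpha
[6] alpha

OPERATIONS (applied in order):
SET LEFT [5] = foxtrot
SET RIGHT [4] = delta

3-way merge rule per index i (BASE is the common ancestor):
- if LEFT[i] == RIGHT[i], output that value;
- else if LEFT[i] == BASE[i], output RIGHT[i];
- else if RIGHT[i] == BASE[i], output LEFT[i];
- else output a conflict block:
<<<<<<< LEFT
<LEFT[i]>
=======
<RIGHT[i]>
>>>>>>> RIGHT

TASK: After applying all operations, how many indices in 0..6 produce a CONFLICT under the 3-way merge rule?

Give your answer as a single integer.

Final LEFT:  [bravo, bravo, alpha, charlie, charlie, foxtrot, alpha]
Final RIGHT: [bravo, bravo, alpha, charlie, delta, alpha, alpha]
i=0: L=bravo R=bravo -> agree -> bravo
i=1: L=bravo R=bravo -> agree -> bravo
i=2: L=alpha R=alpha -> agree -> alpha
i=3: L=charlie R=charlie -> agree -> charlie
i=4: L=charlie=BASE, R=delta -> take RIGHT -> delta
i=5: L=foxtrot, R=alpha=BASE -> take LEFT -> foxtrot
i=6: L=alpha R=alpha -> agree -> alpha
Conflict count: 0

Answer: 0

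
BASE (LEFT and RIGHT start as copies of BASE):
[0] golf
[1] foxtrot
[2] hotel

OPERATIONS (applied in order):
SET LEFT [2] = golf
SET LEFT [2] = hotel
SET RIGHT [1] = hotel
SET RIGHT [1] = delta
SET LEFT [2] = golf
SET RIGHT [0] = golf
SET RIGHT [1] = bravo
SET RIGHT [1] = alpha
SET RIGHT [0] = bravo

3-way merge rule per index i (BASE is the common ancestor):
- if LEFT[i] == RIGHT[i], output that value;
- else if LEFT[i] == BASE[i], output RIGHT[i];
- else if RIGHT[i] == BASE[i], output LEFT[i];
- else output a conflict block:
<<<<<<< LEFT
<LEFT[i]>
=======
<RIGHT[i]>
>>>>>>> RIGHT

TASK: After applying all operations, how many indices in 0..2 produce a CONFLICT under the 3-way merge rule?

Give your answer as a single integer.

Final LEFT:  [golf, foxtrot, golf]
Final RIGHT: [bravo, alpha, hotel]
i=0: L=golf=BASE, R=bravo -> take RIGHT -> bravo
i=1: L=foxtrot=BASE, R=alpha -> take RIGHT -> alpha
i=2: L=golf, R=hotel=BASE -> take LEFT -> golf
Conflict count: 0

Answer: 0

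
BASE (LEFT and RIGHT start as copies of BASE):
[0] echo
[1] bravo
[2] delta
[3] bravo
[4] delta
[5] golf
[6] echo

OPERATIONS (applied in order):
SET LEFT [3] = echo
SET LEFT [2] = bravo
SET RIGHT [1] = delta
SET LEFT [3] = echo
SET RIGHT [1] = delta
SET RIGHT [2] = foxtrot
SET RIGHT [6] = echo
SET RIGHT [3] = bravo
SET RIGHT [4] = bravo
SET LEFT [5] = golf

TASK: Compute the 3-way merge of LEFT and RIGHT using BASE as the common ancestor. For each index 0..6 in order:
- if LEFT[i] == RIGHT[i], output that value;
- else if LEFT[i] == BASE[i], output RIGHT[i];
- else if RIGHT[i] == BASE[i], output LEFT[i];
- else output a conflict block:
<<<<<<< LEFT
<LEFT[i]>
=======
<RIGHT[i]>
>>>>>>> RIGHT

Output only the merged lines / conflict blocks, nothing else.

Final LEFT:  [echo, bravo, bravo, echo, delta, golf, echo]
Final RIGHT: [echo, delta, foxtrot, bravo, bravo, golf, echo]
i=0: L=echo R=echo -> agree -> echo
i=1: L=bravo=BASE, R=delta -> take RIGHT -> delta
i=2: BASE=delta L=bravo R=foxtrot all differ -> CONFLICT
i=3: L=echo, R=bravo=BASE -> take LEFT -> echo
i=4: L=delta=BASE, R=bravo -> take RIGHT -> bravo
i=5: L=golf R=golf -> agree -> golf
i=6: L=echo R=echo -> agree -> echo

Answer: echo
delta
<<<<<<< LEFT
bravo
=======
foxtrot
>>>>>>> RIGHT
echo
bravo
golf
echo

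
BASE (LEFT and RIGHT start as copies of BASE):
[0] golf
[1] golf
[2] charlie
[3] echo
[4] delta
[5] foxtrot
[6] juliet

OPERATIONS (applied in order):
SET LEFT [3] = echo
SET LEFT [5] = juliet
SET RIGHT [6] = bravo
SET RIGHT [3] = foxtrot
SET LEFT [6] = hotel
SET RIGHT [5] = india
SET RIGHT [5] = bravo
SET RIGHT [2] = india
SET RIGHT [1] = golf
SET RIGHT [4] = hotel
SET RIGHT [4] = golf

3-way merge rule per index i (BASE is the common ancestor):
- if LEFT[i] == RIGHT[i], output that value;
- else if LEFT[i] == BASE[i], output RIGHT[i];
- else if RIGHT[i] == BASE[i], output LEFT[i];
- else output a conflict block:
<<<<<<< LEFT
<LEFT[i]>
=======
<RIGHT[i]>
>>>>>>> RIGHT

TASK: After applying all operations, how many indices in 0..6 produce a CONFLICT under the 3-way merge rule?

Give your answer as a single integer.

Answer: 2

Derivation:
Final LEFT:  [golf, golf, charlie, echo, delta, juliet, hotel]
Final RIGHT: [golf, golf, india, foxtrot, golf, bravo, bravo]
i=0: L=golf R=golf -> agree -> golf
i=1: L=golf R=golf -> agree -> golf
i=2: L=charlie=BASE, R=india -> take RIGHT -> india
i=3: L=echo=BASE, R=foxtrot -> take RIGHT -> foxtrot
i=4: L=delta=BASE, R=golf -> take RIGHT -> golf
i=5: BASE=foxtrot L=juliet R=bravo all differ -> CONFLICT
i=6: BASE=juliet L=hotel R=bravo all differ -> CONFLICT
Conflict count: 2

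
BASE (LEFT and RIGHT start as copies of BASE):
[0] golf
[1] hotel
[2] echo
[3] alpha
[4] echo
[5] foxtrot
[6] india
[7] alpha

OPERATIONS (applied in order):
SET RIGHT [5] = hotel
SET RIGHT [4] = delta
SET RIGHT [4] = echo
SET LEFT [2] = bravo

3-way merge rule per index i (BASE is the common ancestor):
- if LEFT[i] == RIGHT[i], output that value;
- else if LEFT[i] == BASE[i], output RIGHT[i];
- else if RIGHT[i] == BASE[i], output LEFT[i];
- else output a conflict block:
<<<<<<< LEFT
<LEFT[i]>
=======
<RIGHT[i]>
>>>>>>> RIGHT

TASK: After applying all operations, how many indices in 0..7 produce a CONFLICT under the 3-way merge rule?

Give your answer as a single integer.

Final LEFT:  [golf, hotel, bravo, alpha, echo, foxtrot, india, alpha]
Final RIGHT: [golf, hotel, echo, alpha, echo, hotel, india, alpha]
i=0: L=golf R=golf -> agree -> golf
i=1: L=hotel R=hotel -> agree -> hotel
i=2: L=bravo, R=echo=BASE -> take LEFT -> bravo
i=3: L=alpha R=alpha -> agree -> alpha
i=4: L=echo R=echo -> agree -> echo
i=5: L=foxtrot=BASE, R=hotel -> take RIGHT -> hotel
i=6: L=india R=india -> agree -> india
i=7: L=alpha R=alpha -> agree -> alpha
Conflict count: 0

Answer: 0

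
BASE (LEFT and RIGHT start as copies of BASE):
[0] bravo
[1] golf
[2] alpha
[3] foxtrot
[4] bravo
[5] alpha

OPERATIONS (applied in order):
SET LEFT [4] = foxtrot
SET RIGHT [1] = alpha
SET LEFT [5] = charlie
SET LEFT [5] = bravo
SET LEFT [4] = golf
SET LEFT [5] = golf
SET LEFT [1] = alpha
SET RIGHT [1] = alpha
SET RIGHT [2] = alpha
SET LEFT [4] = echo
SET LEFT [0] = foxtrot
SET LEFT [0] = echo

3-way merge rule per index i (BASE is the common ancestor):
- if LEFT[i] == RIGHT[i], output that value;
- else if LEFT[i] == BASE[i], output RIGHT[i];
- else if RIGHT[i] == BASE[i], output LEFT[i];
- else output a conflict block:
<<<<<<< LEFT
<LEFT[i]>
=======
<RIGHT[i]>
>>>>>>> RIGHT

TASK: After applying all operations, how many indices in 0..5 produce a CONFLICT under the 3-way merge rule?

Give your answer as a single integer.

Final LEFT:  [echo, alpha, alpha, foxtrot, echo, golf]
Final RIGHT: [bravo, alpha, alpha, foxtrot, bravo, alpha]
i=0: L=echo, R=bravo=BASE -> take LEFT -> echo
i=1: L=alpha R=alpha -> agree -> alpha
i=2: L=alpha R=alpha -> agree -> alpha
i=3: L=foxtrot R=foxtrot -> agree -> foxtrot
i=4: L=echo, R=bravo=BASE -> take LEFT -> echo
i=5: L=golf, R=alpha=BASE -> take LEFT -> golf
Conflict count: 0

Answer: 0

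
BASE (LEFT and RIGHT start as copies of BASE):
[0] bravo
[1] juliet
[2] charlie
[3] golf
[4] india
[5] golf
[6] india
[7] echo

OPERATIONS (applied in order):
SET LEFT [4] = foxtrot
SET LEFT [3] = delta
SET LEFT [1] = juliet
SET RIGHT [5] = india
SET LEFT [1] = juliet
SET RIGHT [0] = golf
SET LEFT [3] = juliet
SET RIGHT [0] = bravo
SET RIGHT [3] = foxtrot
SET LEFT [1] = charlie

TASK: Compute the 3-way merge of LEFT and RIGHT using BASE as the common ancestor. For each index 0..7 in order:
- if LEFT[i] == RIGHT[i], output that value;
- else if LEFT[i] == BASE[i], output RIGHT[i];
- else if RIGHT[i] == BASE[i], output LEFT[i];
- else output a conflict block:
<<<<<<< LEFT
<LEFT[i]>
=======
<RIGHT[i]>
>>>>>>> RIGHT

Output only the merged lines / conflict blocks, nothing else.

Final LEFT:  [bravo, charlie, charlie, juliet, foxtrot, golf, india, echo]
Final RIGHT: [bravo, juliet, charlie, foxtrot, india, india, india, echo]
i=0: L=bravo R=bravo -> agree -> bravo
i=1: L=charlie, R=juliet=BASE -> take LEFT -> charlie
i=2: L=charlie R=charlie -> agree -> charlie
i=3: BASE=golf L=juliet R=foxtrot all differ -> CONFLICT
i=4: L=foxtrot, R=india=BASE -> take LEFT -> foxtrot
i=5: L=golf=BASE, R=india -> take RIGHT -> india
i=6: L=india R=india -> agree -> india
i=7: L=echo R=echo -> agree -> echo

Answer: bravo
charlie
charlie
<<<<<<< LEFT
juliet
=======
foxtrot
>>>>>>> RIGHT
foxtrot
india
india
echo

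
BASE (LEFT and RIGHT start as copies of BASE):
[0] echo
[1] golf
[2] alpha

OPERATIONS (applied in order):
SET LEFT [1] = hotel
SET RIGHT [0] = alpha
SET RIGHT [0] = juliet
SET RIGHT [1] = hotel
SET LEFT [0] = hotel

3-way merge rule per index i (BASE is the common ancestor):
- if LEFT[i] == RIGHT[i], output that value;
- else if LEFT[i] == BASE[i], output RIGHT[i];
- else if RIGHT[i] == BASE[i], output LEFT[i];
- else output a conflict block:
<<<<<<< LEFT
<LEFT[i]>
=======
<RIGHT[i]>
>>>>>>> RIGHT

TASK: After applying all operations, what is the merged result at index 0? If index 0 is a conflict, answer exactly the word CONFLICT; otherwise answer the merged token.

Final LEFT:  [hotel, hotel, alpha]
Final RIGHT: [juliet, hotel, alpha]
i=0: BASE=echo L=hotel R=juliet all differ -> CONFLICT
i=1: L=hotel R=hotel -> agree -> hotel
i=2: L=alpha R=alpha -> agree -> alpha
Index 0 -> CONFLICT

Answer: CONFLICT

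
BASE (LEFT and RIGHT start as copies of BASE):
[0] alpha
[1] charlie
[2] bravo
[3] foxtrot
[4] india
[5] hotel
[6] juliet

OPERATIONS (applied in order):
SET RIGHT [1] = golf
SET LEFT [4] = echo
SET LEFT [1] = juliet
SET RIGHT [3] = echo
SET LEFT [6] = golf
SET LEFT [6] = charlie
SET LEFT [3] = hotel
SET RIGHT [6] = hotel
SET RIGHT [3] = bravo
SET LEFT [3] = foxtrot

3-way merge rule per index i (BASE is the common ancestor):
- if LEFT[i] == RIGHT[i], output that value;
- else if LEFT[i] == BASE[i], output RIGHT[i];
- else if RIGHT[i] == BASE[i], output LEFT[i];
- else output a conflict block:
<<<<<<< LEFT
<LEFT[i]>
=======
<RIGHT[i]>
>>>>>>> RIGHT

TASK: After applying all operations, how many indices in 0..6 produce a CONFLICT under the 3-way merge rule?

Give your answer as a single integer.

Final LEFT:  [alpha, juliet, bravo, foxtrot, echo, hotel, charlie]
Final RIGHT: [alpha, golf, bravo, bravo, india, hotel, hotel]
i=0: L=alpha R=alpha -> agree -> alpha
i=1: BASE=charlie L=juliet R=golf all differ -> CONFLICT
i=2: L=bravo R=bravo -> agree -> bravo
i=3: L=foxtrot=BASE, R=bravo -> take RIGHT -> bravo
i=4: L=echo, R=india=BASE -> take LEFT -> echo
i=5: L=hotel R=hotel -> agree -> hotel
i=6: BASE=juliet L=charlie R=hotel all differ -> CONFLICT
Conflict count: 2

Answer: 2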